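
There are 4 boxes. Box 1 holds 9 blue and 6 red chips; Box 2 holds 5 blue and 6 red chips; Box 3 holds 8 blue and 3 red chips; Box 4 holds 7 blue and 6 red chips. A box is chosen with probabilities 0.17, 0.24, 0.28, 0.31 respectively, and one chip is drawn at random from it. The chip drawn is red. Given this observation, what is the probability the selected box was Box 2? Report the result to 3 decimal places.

Posterior probability ≈ 0.313

Tabulate prior·likelihood by source: [1] prior 0.17, lik 0.4, product 0.06800; [2] prior 0.24, lik 0.5455, product 0.1309; [3] prior 0.28, lik 0.2727, product 0.07636; [4] prior 0.31, lik 0.4615, product 0.1431.
Normalizing constant = 0.41835; the posterior for Box 2 is its product over the sum, 0.1309/0.41835 = 0.313.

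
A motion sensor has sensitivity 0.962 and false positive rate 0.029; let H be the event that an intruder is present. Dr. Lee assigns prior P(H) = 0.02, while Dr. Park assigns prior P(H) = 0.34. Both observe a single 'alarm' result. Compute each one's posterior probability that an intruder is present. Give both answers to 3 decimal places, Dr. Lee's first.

P('+'|H) = 0.962, P('+'|¬H) = 0.029.
Dr. Lee: numerator 0.962·0.02 = 0.019240; evidence = 0.019240+0.029·0.98 = 0.047660; posterior = 0.404.
Dr. Park: numerator 0.962·0.34 = 0.32708; evidence = 0.32708+0.029·0.66 = 0.34622; posterior = 0.945.

Dr. Lee: 0.404; Dr. Park: 0.945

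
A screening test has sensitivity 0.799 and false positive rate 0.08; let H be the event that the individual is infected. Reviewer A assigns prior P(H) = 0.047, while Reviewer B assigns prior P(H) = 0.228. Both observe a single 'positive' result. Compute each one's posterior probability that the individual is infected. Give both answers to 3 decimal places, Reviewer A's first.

Reviewer A: 0.330; Reviewer B: 0.747

The likelihood ratio for a 'positive' result is 0.799/0.08 = 9.9875.
Reviewer A: prior odds 0.047/0.953 = 0.049318; posterior odds 0.49256; posterior probability 0.330.
Reviewer B: prior odds 0.228/0.772 = 0.29534; posterior odds 2.9497; posterior probability 0.747.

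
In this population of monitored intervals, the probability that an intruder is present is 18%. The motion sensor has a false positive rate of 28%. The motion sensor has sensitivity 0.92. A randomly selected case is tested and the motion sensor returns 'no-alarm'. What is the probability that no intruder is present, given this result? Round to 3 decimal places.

Let H be the event that an intruder is present. P(H) = 0.18, so P(¬H) = 0.82. With E the 'no-alarm' result, P(E|H) = 0.08 and P(E|¬H) = 0.72.
P(E) = 0.08·0.18 + 0.72·0.82 = 0.014400 + 0.59040 = 0.60480.
By Bayes' theorem, P(H|E) = 0.014400 / 0.60480 = 0.024. Hence P(¬H|E) = 1 − 0.024 = 0.976.

P(¬H | E) ≈ 0.976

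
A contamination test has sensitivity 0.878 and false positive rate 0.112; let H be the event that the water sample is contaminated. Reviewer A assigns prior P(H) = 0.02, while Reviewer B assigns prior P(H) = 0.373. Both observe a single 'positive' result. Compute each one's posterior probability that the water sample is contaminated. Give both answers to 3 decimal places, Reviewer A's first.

Reviewer A: 0.138; Reviewer B: 0.823

The likelihood ratio for a 'positive' result is 0.878/0.112 = 7.8393.
Reviewer A: prior odds 0.02/0.98 = 0.020408; posterior odds 0.15999; posterior probability 0.138.
Reviewer B: prior odds 0.373/0.627 = 0.59490; posterior odds 4.6636; posterior probability 0.823.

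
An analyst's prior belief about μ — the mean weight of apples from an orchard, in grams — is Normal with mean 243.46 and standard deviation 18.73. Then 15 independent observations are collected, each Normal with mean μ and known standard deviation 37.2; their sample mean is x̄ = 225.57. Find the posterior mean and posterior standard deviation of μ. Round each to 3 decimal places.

Posterior mean ≈ 229.295; posterior SD ≈ 8.547

With known σ, the Normal prior is conjugate. Weight on the data is w = (n/σ²)/(n/σ² + 1/τ₀²) = 0.0108394/(0.0108394+0.00285052) = 0.79178.
Posterior mean = w·x̄ + (1−w)·μ₀ = 0.79178·225.57 + 0.20822·243.46 = 229.295. Posterior variance = 1/(0.0108394+0.00285052) = 73.0464, so SD = 8.547.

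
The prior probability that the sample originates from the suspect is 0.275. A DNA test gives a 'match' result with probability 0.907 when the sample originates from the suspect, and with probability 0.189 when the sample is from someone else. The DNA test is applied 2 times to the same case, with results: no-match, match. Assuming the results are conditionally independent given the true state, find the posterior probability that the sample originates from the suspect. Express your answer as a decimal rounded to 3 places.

With H the event that the sample originates from the suspect, the joint likelihood of the observed sequence is P(data|H) = 0.093·0.907 = 0.084351 and P(data|¬H) = 0.811·0.189 = 0.15328.
Bayes: P(H|data) = 0.275·0.084351 / (0.275·0.084351 + 0.725·0.15328) = 0.023197/0.13432 = 0.1727.

Posterior P(H) ≈ 0.173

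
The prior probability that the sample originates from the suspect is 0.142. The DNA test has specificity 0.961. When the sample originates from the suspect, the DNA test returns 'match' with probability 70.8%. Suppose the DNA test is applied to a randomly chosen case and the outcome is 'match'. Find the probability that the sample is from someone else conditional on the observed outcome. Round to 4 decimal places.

Write H for 'the sample originates from the suspect'. Prior odds H:¬H = 0.142/0.858 = 0.16550. For the 'match' outcome, the likelihood ratio is 0.708/0.039 = 18.154.
Posterior odds = 0.16550 × 18.154 = 3.0045, so P(H|E) = 3.0045/(1+3.0045) = 0.7503. Then P(¬H|E) = 1 − 0.7503 = 0.2497.

P(¬H | E) ≈ 0.2497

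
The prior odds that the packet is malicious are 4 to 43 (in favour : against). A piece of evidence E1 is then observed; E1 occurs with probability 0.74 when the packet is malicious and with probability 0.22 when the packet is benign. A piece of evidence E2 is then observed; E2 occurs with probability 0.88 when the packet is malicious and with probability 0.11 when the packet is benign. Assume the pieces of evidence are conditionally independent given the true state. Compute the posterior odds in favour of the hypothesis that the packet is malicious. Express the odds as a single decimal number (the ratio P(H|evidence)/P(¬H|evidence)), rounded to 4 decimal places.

Posterior odds ≈ 2.5032

Prior odds = 4/43 = 0.093023.
Likelihood ratio for E1 = 0.74/0.22 = 3.3636.
Likelihood ratio for E2 = 0.88/0.11 = 8.0000.
Posterior odds = prior odds × LR₁ × LR₂ = 2.5032.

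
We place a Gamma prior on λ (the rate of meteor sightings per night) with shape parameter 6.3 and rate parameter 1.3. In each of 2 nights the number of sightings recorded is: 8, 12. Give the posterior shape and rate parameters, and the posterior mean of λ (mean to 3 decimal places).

The Poisson likelihood adds the total count to the shape and the number of exposure periods to the rate. Here ∑xᵢ = 20 and n = 2, so shape 6.3→26.3 and rate 1.3→3.3.
Posterior mean = shape/rate = 26.3/3.3 = 7.970.

Posterior: Gamma(shape=26.3, rate=3.3); mean ≈ 7.970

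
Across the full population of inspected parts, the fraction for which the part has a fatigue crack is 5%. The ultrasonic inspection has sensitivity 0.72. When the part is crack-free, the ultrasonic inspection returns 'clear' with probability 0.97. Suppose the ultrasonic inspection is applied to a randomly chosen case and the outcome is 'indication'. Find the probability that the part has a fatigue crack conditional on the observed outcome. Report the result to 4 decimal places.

P(H | E) ≈ 0.5581

Write H for 'the part has a fatigue crack'. Prior odds H:¬H = 0.05/0.95 = 0.052632. For the 'indication' outcome, the likelihood ratio is 0.72/0.03 = 24.000.
Posterior odds = 0.052632 × 24.000 = 1.2632, so P(H|E) = 1.2632/(1+1.2632) = 0.5581.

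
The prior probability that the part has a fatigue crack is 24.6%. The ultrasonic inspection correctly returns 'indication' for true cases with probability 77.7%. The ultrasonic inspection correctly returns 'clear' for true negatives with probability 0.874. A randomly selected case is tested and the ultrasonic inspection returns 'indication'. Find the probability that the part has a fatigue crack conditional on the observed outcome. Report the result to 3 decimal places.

Write H for 'the part has a fatigue crack'. Prior odds H:¬H = 0.246/0.754 = 0.32626. For the 'indication' outcome, the likelihood ratio is 0.777/0.126 = 6.1667.
Posterior odds = 0.32626 × 6.1667 = 2.0119, so P(H|E) = 2.0119/(1+2.0119) = 0.668.

P(H | E) ≈ 0.668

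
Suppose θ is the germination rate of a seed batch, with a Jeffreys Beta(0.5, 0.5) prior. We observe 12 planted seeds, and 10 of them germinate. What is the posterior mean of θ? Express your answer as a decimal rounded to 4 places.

The binomial likelihood is conjugate to the Beta prior: with 10 successes and 2 failures, the posterior is Beta(0.5+10, 0.5+2) = Beta(10.5, 2.5).
Posterior mean = α/(α+β) = 10.5/13 = 0.8077.

Posterior mean ≈ 0.8077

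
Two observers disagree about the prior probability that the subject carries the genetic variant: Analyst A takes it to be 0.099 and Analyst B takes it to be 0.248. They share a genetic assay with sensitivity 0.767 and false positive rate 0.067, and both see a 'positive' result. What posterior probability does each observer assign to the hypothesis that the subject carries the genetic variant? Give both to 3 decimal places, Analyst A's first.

P('+'|H) = 0.767, P('+'|¬H) = 0.067.
Analyst A: numerator 0.767·0.099 = 0.075933; evidence = 0.075933+0.067·0.901 = 0.13630; posterior = 0.557.
Analyst B: numerator 0.767·0.248 = 0.19022; evidence = 0.19022+0.067·0.752 = 0.24060; posterior = 0.791.

Analyst A: 0.557; Analyst B: 0.791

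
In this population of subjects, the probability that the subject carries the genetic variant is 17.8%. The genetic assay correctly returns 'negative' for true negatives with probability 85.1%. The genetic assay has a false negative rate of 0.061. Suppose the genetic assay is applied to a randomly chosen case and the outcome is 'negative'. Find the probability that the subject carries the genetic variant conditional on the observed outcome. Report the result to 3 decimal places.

Write H for 'the subject carries the genetic variant'. Prior odds H:¬H = 0.178/0.822 = 0.21655. For the 'negative' outcome, the likelihood ratio is 0.061/0.851 = 0.071680.
Posterior odds = 0.21655 × 0.071680 = 0.015522, so P(H|E) = 0.015522/(1+0.015522) = 0.015.

P(H | E) ≈ 0.015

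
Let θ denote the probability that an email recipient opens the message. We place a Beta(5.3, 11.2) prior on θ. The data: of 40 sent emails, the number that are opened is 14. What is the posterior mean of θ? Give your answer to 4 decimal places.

Observing 14 successes and 26 failures updates Beta(5.3, 11.2) by adding the success and failure counts to the two shape parameters: α = 5.3+14 = 19.3, β = 11.2+26 = 37.2.
Posterior mean = α/(α+β) = 19.3/56.5 = 0.3416.

Posterior mean ≈ 0.3416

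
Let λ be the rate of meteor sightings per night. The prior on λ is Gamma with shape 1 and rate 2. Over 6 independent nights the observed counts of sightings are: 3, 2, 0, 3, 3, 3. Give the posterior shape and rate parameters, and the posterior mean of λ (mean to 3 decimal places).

Total count ∑xᵢ = 14 over n = 6 nights.
Gamma is conjugate to the Poisson likelihood: posterior is Gamma(shape = 1+14 = 15, rate = 2+6 = 8).
Posterior mean = shape/rate = 15/8 = 1.875.

Posterior: Gamma(shape=15, rate=8); mean ≈ 1.875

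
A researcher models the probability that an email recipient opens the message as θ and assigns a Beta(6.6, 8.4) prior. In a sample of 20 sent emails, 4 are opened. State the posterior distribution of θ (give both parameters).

The binomial likelihood is conjugate to the Beta prior: with 4 successes and 16 failures, the posterior is Beta(6.6+4, 8.4+16) = Beta(10.6, 24.4).

Posterior: Beta(10.6, 24.4)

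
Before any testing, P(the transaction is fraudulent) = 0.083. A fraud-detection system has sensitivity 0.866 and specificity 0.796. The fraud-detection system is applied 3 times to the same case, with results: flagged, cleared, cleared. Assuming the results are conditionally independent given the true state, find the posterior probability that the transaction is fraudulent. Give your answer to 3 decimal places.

Posterior P(H) ≈ 0.011

With H the event that the transaction is fraudulent, the joint likelihood of the observed sequence is P(data|H) = 0.866·0.134·0.134 = 0.015550 and P(data|¬H) = 0.204·0.796·0.796 = 0.12926.
Bayes: P(H|data) = 0.083·0.015550 / (0.083·0.015550 + 0.917·0.12926) = 0.0012906/0.11982 = 0.0108.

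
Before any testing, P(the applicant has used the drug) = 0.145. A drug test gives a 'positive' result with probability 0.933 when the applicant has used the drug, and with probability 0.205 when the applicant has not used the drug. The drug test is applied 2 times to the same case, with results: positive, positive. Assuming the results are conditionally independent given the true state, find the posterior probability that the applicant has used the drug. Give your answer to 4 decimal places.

With H the event that the applicant has used the drug, the joint likelihood of the observed sequence is P(data|H) = 0.933·0.933 = 0.87049 and P(data|¬H) = 0.205·0.205 = 0.042025.
Bayes: P(H|data) = 0.145·0.87049 / (0.145·0.87049 + 0.855·0.042025) = 0.12622/0.16215 = 0.7784.

Posterior P(H) ≈ 0.7784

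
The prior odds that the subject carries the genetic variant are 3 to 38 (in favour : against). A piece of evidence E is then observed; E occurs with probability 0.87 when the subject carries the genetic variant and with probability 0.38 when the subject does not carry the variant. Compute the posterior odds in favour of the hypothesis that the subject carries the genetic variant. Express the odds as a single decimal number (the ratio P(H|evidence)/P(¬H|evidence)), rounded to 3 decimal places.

Prior odds = 3/38 = 0.078947. In log-odds, ln(0.078947) = -2.5390.
Add log likelihood ratio: ln(2.2895) = 0.82832.
Posterior log-odds = -1.7107, so posterior odds = exp(-1.7107) = 0.18075.

Posterior odds ≈ 0.181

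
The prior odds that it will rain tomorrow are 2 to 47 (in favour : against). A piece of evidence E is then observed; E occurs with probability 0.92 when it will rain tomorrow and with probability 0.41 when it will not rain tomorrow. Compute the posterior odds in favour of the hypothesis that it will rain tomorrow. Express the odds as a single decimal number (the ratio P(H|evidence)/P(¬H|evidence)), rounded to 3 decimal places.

Posterior odds ≈ 0.095

Prior odds = 2/47 = 0.042553. In log-odds, ln(0.042553) = -3.1570.
Add log likelihood ratio: ln(2.2439) = 0.80822.
Posterior log-odds = -2.3488, so posterior odds = exp(-2.3488) = 0.095485.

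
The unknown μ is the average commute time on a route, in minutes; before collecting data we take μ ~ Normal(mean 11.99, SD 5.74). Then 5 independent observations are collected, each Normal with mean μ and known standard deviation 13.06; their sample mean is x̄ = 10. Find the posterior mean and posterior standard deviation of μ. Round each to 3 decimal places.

Posterior mean ≈ 11.012; posterior SD ≈ 4.094

With known σ, the Normal prior is conjugate. Weight on the data is w = (n/σ²)/(n/σ² + 1/τ₀²) = 0.0293146/(0.0293146+0.0303512) = 0.49131.
Posterior mean = w·x̄ + (1−w)·μ₀ = 0.49131·10 + 0.50869·11.99 = 11.012. Posterior variance = 1/(0.0293146+0.0303512) = 16.7600, so SD = 4.094.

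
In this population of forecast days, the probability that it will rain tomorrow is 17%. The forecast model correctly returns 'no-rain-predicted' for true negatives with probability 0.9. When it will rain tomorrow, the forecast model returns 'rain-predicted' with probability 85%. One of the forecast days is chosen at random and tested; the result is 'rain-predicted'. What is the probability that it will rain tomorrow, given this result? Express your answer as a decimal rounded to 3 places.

Write H for 'it will rain tomorrow'. Prior odds H:¬H = 0.17/0.83 = 0.20482. For the 'rain-predicted' outcome, the likelihood ratio is 0.85/0.1 = 8.5000.
Posterior odds = 0.20482 × 8.5000 = 1.7410, so P(H|E) = 1.7410/(1+1.7410) = 0.635.

P(H | E) ≈ 0.635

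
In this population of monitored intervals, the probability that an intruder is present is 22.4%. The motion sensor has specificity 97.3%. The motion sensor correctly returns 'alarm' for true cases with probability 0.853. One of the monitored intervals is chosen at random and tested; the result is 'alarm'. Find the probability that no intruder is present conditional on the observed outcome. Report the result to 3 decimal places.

P(¬H | E) ≈ 0.099

Write H for 'an intruder is present'. Prior odds H:¬H = 0.224/0.776 = 0.28866. For the 'alarm' outcome, the likelihood ratio is 0.853/0.027 = 31.593.
Posterior odds = 0.28866 × 31.593 = 9.1195, so P(H|E) = 9.1195/(1+9.1195) = 0.901. Then P(¬H|E) = 1 − 0.901 = 0.099.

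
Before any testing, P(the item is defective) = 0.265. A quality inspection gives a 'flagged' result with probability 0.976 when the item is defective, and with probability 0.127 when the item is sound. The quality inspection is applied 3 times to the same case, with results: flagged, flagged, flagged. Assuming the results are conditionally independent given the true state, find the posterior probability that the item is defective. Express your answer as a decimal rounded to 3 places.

Let H be the event that the item is defective; start with P(H) = 0.265. P('flagged'|H) = 0.976, P('flagged'|¬H) = 0.127.
Update on result 1 ('flagged'): P(H) ← 0.976·0.2650 / (0.976·0.2650 + 0.127·0.7350) = 0.25864/0.35198 = 0.7348.
Update on result 2 ('flagged'): P(H) ← 0.976·0.7348 / (0.976·0.7348 + 0.127·0.2652) = 0.71717/0.75085 = 0.9551.
Update on result 3 ('flagged'): P(H) ← 0.976·0.9551 / (0.976·0.9551 + 0.127·0.0449) = 0.93222/0.93792 = 0.9939.

Posterior P(H) ≈ 0.994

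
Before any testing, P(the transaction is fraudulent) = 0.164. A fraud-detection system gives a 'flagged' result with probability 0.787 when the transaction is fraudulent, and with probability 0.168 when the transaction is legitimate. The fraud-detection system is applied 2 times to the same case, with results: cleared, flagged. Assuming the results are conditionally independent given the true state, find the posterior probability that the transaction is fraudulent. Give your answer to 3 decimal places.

Posterior P(H) ≈ 0.190

Let H be the event that the transaction is fraudulent; start with P(H) = 0.164. P('flagged'|H) = 0.787, P('flagged'|¬H) = 0.168.
Update on result 1 ('cleared'): P(H) ← 0.213·0.1640 / (0.213·0.1640 + 0.832·0.8360) = 0.034932/0.73048 = 0.0478.
Update on result 2 ('flagged'): P(H) ← 0.787·0.0478 / (0.787·0.0478 + 0.168·0.9522) = 0.037635/0.19760 = 0.1905.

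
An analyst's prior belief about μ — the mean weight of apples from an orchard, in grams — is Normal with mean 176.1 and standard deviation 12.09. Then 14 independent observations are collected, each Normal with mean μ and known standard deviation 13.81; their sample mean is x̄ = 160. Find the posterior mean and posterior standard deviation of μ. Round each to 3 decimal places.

With known σ, the Normal prior is conjugate. Weight on the data is w = (n/σ²)/(n/σ² + 1/τ₀²) = 0.0734075/(0.0734075+0.00684144) = 0.91475.
Posterior mean = w·x̄ + (1−w)·μ₀ = 0.91475·160 + 0.085253·176.1 = 161.373. Posterior variance = 1/(0.0734075+0.00684144) = 12.4612, so SD = 3.530.

Posterior mean ≈ 161.373; posterior SD ≈ 3.530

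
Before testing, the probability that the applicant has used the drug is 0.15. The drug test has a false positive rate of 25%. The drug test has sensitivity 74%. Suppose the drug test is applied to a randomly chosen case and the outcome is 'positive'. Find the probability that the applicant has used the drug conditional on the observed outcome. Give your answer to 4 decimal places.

Write H for 'the applicant has used the drug'. Prior odds H:¬H = 0.15/0.85 = 0.17647. For the 'positive' outcome, the likelihood ratio is 0.74/0.25 = 2.9600.
Posterior odds = 0.17647 × 2.9600 = 0.52235, so P(H|E) = 0.52235/(1+0.52235) = 0.3431.

P(H | E) ≈ 0.3431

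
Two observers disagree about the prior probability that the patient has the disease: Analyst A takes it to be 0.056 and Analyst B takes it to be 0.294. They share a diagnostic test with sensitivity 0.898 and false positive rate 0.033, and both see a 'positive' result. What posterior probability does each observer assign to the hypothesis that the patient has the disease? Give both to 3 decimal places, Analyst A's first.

The likelihood ratio for a 'positive' result is 0.898/0.033 = 27.212.
Analyst A: prior odds 0.056/0.944 = 0.059322; posterior odds 1.6143; posterior probability 0.617.
Analyst B: prior odds 0.294/0.706 = 0.41643; posterior odds 11.332; posterior probability 0.919.

Analyst A: 0.617; Analyst B: 0.919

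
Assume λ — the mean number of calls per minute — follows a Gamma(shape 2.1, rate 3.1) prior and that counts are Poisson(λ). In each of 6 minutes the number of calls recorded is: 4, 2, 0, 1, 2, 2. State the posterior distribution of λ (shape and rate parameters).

Total count ∑xᵢ = 11 over n = 6 minutes.
Gamma is conjugate to the Poisson likelihood: posterior is Gamma(shape = 2.1+11 = 13.1, rate = 3.1+6 = 9.1).

Posterior: Gamma(shape=13.1, rate=9.1)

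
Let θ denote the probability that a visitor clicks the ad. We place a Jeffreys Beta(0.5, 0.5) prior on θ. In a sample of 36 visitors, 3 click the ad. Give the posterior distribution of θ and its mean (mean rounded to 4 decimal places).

The binomial likelihood is conjugate to the Beta prior: with 3 successes and 33 failures, the posterior is Beta(0.5+3, 0.5+33) = Beta(3.5, 33.5).
Posterior mean = α/(α+β) = 3.5/37 = 0.0946.

Posterior: Beta(3.5, 33.5); mean ≈ 0.0946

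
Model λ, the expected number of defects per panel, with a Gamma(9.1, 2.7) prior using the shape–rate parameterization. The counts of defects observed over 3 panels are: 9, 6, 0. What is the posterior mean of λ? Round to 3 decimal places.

Posterior mean ≈ 4.228

The Poisson likelihood adds the total count to the shape and the number of exposure periods to the rate. Here ∑xᵢ = 15 and n = 3, so shape 9.1→24.1 and rate 2.7→5.7.
E[λ | data] = 24.1/5.7 = 4.228.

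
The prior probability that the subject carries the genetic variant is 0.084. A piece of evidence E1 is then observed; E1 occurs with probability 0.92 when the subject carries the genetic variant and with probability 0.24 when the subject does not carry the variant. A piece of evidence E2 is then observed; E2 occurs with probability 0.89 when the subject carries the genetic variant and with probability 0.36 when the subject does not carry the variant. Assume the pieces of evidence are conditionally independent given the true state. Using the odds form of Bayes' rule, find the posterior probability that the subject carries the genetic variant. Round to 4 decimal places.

Posterior probability ≈ 0.4650

Prior odds = 0.084/(1−0.084) = 0.091703. In log-odds, ln(0.091703) = -2.3892.
Add log likelihood ratios: ln(3.8333) + ln(2.4722) = 2.2489.
Posterior log-odds = -0.14035, so posterior odds = exp(-0.14035) = 0.86906. Converting, P(H|E) = 0.86906/1.8691 = 0.4650.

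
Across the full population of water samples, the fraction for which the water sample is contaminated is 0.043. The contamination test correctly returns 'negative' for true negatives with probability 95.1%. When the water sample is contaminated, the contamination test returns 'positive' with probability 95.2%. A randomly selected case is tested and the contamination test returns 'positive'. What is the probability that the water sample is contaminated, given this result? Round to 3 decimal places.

P(H | E) ≈ 0.466

Let H be the event that the water sample is contaminated. P(H) = 0.043, so P(¬H) = 0.957. With E the 'positive' result, P(E|H) = 0.952 and P(E|¬H) = 0.049.
P(E) = 0.952·0.043 + 0.049·0.957 = 0.040936 + 0.046893 = 0.087829.
By Bayes' theorem, P(H|E) = 0.040936 / 0.087829 = 0.466.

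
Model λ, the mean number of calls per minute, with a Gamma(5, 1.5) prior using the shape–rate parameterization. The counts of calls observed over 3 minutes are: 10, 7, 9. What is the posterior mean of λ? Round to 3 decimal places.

Total count ∑xᵢ = 26 over n = 3 minutes.
Gamma is conjugate to the Poisson likelihood: posterior is Gamma(shape = 5+26 = 31, rate = 1.5+3 = 4.5).
E[λ | data] = 31/4.5 = 6.889.

Posterior mean ≈ 6.889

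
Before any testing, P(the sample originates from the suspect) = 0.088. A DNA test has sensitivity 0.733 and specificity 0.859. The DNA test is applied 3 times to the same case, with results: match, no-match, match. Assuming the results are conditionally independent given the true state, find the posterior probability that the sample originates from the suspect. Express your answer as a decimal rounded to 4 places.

Let H be the event that the sample originates from the suspect; start with P(H) = 0.088. P('match'|H) = 0.733, P('match'|¬H) = 0.141.
Update on result 1 ('match'): P(H) ← 0.733·0.0880 / (0.733·0.0880 + 0.141·0.9120) = 0.064504/0.19310 = 0.3341.
Update on result 2 ('no-match'): P(H) ← 0.267·0.3341 / (0.267·0.3341 + 0.859·0.6659) = 0.089192/0.66124 = 0.1349.
Update on result 3 ('match'): P(H) ← 0.733·0.1349 / (0.733·0.1349 + 0.141·0.8651) = 0.098871/0.22085 = 0.4477.

Posterior P(H) ≈ 0.4477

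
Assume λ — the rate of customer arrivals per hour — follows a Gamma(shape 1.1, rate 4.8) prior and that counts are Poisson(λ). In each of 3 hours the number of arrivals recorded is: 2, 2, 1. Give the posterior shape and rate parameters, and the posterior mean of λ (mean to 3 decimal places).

Total count ∑xᵢ = 5 over n = 3 hours.
Gamma is conjugate to the Poisson likelihood: posterior is Gamma(shape = 1.1+5 = 6.1, rate = 4.8+3 = 7.8).
Posterior mean = shape/rate = 6.1/7.8 = 0.782.

Posterior: Gamma(shape=6.1, rate=7.8); mean ≈ 0.782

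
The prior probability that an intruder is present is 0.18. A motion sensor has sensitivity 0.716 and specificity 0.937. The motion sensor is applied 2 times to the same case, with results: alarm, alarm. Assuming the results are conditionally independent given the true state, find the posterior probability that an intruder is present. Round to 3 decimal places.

Posterior P(H) ≈ 0.966

With H the event that an intruder is present, the joint likelihood of the observed sequence is P(data|H) = 0.716·0.716 = 0.51266 and P(data|¬H) = 0.063·0.063 = 0.0039690.
Bayes: P(H|data) = 0.18·0.51266 / (0.18·0.51266 + 0.82·0.0039690) = 0.092278/0.095533 = 0.9659.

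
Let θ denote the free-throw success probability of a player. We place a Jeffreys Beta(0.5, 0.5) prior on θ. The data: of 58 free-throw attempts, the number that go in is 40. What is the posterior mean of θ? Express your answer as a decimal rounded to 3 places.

Posterior mean ≈ 0.686

The binomial likelihood is conjugate to the Beta prior: with 40 successes and 18 failures, the posterior is Beta(0.5+40, 0.5+18) = Beta(40.5, 18.5).
Posterior mean = α/(α+β) = 40.5/59 = 0.686.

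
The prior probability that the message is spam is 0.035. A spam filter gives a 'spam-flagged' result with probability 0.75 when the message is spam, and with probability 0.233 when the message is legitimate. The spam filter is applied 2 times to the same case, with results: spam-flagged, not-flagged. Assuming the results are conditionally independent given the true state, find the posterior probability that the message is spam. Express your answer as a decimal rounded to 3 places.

Let H be the event that the message is spam; start with P(H) = 0.035. P('spam-flagged'|H) = 0.75, P('spam-flagged'|¬H) = 0.233.
Update on result 1 ('spam-flagged'): P(H) ← 0.75·0.0350 / (0.75·0.0350 + 0.233·0.9650) = 0.026250/0.25110 = 0.1045.
Update on result 2 ('not-flagged'): P(H) ← 0.25·0.1045 / (0.25·0.1045 + 0.767·0.8955) = 0.026136/0.71295 = 0.0367.

Posterior P(H) ≈ 0.037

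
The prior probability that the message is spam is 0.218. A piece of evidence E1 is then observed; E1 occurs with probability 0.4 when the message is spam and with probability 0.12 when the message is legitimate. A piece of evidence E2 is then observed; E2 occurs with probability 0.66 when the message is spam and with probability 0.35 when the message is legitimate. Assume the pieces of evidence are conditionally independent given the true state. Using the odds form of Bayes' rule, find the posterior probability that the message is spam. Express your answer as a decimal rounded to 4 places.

Posterior probability ≈ 0.6367

Prior odds = 0.218/(1−0.218) = 0.27877. In log-odds, ln(0.27877) = -1.2774.
Add log likelihood ratios: ln(3.3333) + ln(1.8857) = 1.8383.
Posterior log-odds = 0.56092, so posterior odds = exp(0.56092) = 1.7523. Converting, P(H|E) = 1.7523/2.7523 = 0.6367.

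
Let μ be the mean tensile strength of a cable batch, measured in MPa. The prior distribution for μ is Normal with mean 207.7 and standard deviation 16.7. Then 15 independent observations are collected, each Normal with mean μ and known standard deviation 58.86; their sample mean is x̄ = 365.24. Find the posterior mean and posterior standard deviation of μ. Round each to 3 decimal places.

Posterior mean ≈ 293.874; posterior SD ≈ 11.240

Prior precision 1/τ₀² = 1/16.7² = 0.00358564; data precision n/σ² = 15/58.86² = 0.00432963.
Posterior precision = 0.00358564 + 0.00432963 = 0.00791527, giving posterior SD = 1/√0.00791527 = 11.240.
Posterior mean = (0.00358564·207.7 + 0.00432963·365.24) / 0.00791527 = 293.874.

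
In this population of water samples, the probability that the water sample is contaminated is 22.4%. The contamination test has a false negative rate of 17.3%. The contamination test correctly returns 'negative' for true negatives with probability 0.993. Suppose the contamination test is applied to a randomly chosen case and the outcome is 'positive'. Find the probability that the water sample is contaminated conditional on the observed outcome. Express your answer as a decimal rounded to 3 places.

Let H be the event that the water sample is contaminated. P(H) = 0.224, so P(¬H) = 0.776. With E the 'positive' result, P(E|H) = 0.827 and P(E|¬H) = 0.007.
P(E) = 0.827·0.224 + 0.007·0.776 = 0.18525 + 0.0054320 = 0.19068.
By Bayes' theorem, P(H|E) = 0.18525 / 0.19068 = 0.972.

P(H | E) ≈ 0.972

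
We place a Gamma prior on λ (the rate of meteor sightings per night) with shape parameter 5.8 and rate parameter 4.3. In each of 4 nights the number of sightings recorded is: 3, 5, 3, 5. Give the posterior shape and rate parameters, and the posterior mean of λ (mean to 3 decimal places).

The Poisson likelihood adds the total count to the shape and the number of exposure periods to the rate. Here ∑xᵢ = 16 and n = 4, so shape 5.8→21.8 and rate 4.3→8.3.
E[λ | data] = 21.8/8.3 = 2.627.

Posterior: Gamma(shape=21.8, rate=8.3); mean ≈ 2.627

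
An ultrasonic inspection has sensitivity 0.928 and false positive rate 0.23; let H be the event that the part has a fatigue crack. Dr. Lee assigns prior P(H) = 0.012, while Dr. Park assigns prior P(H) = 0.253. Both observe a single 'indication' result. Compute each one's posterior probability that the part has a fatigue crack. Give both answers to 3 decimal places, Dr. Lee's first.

The likelihood ratio for an 'indication' result is 0.928/0.23 = 4.0348.
Dr. Lee: prior odds 0.012/0.988 = 0.012146; posterior odds 0.049005; posterior probability 0.047.
Dr. Park: prior odds 0.253/0.747 = 0.33869; posterior odds 1.3665; posterior probability 0.577.

Dr. Lee: 0.047; Dr. Park: 0.577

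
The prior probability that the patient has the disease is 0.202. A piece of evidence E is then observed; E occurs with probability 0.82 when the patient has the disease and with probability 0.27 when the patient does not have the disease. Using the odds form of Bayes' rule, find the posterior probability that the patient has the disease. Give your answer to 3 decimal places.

Prior odds = 0.202/(1−0.202) = 0.25313.
Likelihood ratio for E = 0.82/0.27 = 3.0370.
Posterior odds = prior odds × LR = 0.76877.
Posterior probability = odds/(1+odds) = 0.76877/1.7688 = 0.435.

Posterior probability ≈ 0.435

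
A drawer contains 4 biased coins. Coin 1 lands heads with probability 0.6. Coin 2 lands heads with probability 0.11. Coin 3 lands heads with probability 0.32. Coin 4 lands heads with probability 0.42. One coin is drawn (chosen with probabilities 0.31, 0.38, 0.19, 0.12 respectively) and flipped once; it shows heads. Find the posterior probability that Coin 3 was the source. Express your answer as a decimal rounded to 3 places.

Tabulate prior·likelihood by source: [1] prior 0.31, lik 0.6, product 0.1860; [2] prior 0.38, lik 0.11, product 0.04180; [3] prior 0.19, lik 0.32, product 0.06080; [4] prior 0.12, lik 0.42, product 0.05040.
Normalizing constant = 0.33900; the posterior for Coin 3 is its product over the sum, 0.06080/0.33900 = 0.179.

Posterior probability ≈ 0.179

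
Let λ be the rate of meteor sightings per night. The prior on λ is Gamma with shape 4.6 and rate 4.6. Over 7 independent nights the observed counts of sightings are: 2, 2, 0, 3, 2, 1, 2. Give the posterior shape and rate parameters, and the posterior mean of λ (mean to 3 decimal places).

Posterior: Gamma(shape=16.6, rate=11.6); mean ≈ 1.431

Total count ∑xᵢ = 12 over n = 7 nights.
Gamma is conjugate to the Poisson likelihood: posterior is Gamma(shape = 4.6+12 = 16.6, rate = 4.6+7 = 11.6).
Posterior mean = shape/rate = 16.6/11.6 = 1.431.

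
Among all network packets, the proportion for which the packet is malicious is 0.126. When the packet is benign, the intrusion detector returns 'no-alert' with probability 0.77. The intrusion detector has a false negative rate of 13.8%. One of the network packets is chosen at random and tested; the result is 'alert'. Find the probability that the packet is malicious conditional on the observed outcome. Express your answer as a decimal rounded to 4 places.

P(H | E) ≈ 0.3508

Write H for 'the packet is malicious'. Prior odds H:¬H = 0.126/0.874 = 0.14416. For the 'alert' outcome, the likelihood ratio is 0.862/0.23 = 3.7478.
Posterior odds = 0.14416 × 3.7478 = 0.54030, so P(H|E) = 0.54030/(1+0.54030) = 0.3508.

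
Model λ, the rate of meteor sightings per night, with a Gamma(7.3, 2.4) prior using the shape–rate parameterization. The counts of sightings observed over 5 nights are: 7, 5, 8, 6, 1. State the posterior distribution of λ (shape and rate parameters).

The Poisson likelihood adds the total count to the shape and the number of exposure periods to the rate. Here ∑xᵢ = 27 and n = 5, so shape 7.3→34.3 and rate 2.4→7.4.

Posterior: Gamma(shape=34.3, rate=7.4)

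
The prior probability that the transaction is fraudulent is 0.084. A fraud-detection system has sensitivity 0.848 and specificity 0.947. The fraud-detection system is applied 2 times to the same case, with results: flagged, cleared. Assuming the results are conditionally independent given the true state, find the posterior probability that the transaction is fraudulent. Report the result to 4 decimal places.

Posterior P(H) ≈ 0.1906

Let H be the event that the transaction is fraudulent; start with P(H) = 0.084. P('flagged'|H) = 0.848, P('flagged'|¬H) = 0.053.
Update on result 1 ('flagged'): P(H) ← 0.848·0.0840 / (0.848·0.0840 + 0.053·0.9160) = 0.071232/0.11978 = 0.5947.
Update on result 2 ('cleared'): P(H) ← 0.152·0.5947 / (0.152·0.5947 + 0.947·0.4053) = 0.090393/0.47422 = 0.1906.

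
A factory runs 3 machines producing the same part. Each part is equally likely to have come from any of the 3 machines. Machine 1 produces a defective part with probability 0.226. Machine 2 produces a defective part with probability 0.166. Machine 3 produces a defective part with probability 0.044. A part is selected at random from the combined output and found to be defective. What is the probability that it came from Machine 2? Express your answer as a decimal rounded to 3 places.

Posterior probability ≈ 0.381

Tabulate prior·likelihood by source: [1] prior 0.333333, lik 0.226, product 0.07533; [2] prior 0.333333, lik 0.166, product 0.05533; [3] prior 0.333333, lik 0.044, product 0.01467.
Normalizing constant = 0.14533; the posterior for Machine 2 is its product over the sum, 0.05533/0.14533 = 0.381.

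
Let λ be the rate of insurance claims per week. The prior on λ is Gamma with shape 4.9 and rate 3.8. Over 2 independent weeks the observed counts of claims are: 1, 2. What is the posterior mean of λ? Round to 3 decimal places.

Posterior mean ≈ 1.362

Total count ∑xᵢ = 3 over n = 2 weeks.
Gamma is conjugate to the Poisson likelihood: posterior is Gamma(shape = 4.9+3 = 7.9, rate = 3.8+2 = 5.8).
E[λ | data] = 7.9/5.8 = 1.362.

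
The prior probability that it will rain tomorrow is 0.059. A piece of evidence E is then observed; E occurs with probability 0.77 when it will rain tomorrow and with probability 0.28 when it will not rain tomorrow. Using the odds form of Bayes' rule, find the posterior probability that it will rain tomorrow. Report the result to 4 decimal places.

Prior odds = 0.059/(1−0.059) = 0.062699.
Likelihood ratio for E = 0.77/0.28 = 2.7500.
Posterior odds = prior odds × LR = 0.17242.
Posterior probability = odds/(1+odds) = 0.17242/1.1724 = 0.1471.

Posterior probability ≈ 0.1471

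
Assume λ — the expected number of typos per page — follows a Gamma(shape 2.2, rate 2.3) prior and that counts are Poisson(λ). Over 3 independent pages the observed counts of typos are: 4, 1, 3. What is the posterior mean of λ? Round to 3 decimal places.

The Poisson likelihood adds the total count to the shape and the number of exposure periods to the rate. Here ∑xᵢ = 8 and n = 3, so shape 2.2→10.2 and rate 2.3→5.3.
E[λ | data] = 10.2/5.3 = 1.925.

Posterior mean ≈ 1.925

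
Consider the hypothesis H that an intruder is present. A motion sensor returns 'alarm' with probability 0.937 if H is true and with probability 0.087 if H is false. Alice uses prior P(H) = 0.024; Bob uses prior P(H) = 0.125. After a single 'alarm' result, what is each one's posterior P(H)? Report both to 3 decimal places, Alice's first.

The likelihood ratio for an 'alarm' result is 0.937/0.087 = 10.770.
Alice: prior odds 0.024/0.976 = 0.024590; posterior odds 0.26484; posterior probability 0.209.
Bob: prior odds 0.125/0.875 = 0.14286; posterior odds 1.5386; posterior probability 0.606.

Alice: 0.209; Bob: 0.606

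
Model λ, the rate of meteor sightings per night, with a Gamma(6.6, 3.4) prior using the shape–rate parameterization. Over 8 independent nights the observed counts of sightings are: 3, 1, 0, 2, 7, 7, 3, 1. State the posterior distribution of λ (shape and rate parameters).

Posterior: Gamma(shape=30.6, rate=11.4)

The Poisson likelihood adds the total count to the shape and the number of exposure periods to the rate. Here ∑xᵢ = 24 and n = 8, so shape 6.6→30.6 and rate 3.4→11.4.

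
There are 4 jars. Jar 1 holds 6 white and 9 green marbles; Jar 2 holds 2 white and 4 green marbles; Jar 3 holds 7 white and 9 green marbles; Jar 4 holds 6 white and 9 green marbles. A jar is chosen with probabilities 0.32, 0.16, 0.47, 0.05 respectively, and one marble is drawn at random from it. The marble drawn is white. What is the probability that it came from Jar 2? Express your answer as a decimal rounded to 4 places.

P(white|Jar 1) = 0.4; P(white|Jar 2) = 0.3333; P(white|Jar 3) = 0.4375; P(white|Jar 4) = 0.4.
Prior × likelihood for each source: 0.32·0.4=0.1280, 0.16·0.3333=0.05333, 0.47·0.4375=0.2056, 0.05·0.4=0.02000. Summing gives P(white) = 0.40696.
P(Jar 2 | white) = 0.05333 / 0.40696 = 0.1311.

Posterior probability ≈ 0.1311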